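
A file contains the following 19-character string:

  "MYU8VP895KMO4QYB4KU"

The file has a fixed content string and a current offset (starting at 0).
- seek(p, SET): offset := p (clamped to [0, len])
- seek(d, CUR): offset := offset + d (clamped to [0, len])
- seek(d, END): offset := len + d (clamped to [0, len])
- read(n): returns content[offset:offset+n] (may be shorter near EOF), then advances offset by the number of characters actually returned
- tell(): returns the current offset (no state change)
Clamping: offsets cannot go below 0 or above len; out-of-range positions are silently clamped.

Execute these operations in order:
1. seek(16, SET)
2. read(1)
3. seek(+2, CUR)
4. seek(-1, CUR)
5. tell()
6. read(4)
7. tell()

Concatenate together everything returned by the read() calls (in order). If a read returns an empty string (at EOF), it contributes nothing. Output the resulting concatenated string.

Answer: 4U

Derivation:
After 1 (seek(16, SET)): offset=16
After 2 (read(1)): returned '4', offset=17
After 3 (seek(+2, CUR)): offset=19
After 4 (seek(-1, CUR)): offset=18
After 5 (tell()): offset=18
After 6 (read(4)): returned 'U', offset=19
After 7 (tell()): offset=19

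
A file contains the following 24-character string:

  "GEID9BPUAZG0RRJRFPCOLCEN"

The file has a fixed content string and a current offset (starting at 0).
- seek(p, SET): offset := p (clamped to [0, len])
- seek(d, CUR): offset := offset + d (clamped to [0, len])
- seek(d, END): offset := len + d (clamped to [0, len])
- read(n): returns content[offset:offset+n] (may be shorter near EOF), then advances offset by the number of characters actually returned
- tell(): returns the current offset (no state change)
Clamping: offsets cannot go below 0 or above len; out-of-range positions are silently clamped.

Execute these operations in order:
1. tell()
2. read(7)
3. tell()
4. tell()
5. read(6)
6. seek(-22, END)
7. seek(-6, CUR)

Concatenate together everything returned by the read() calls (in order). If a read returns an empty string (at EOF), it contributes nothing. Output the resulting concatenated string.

Answer: GEID9BPUAZG0R

Derivation:
After 1 (tell()): offset=0
After 2 (read(7)): returned 'GEID9BP', offset=7
After 3 (tell()): offset=7
After 4 (tell()): offset=7
After 5 (read(6)): returned 'UAZG0R', offset=13
After 6 (seek(-22, END)): offset=2
After 7 (seek(-6, CUR)): offset=0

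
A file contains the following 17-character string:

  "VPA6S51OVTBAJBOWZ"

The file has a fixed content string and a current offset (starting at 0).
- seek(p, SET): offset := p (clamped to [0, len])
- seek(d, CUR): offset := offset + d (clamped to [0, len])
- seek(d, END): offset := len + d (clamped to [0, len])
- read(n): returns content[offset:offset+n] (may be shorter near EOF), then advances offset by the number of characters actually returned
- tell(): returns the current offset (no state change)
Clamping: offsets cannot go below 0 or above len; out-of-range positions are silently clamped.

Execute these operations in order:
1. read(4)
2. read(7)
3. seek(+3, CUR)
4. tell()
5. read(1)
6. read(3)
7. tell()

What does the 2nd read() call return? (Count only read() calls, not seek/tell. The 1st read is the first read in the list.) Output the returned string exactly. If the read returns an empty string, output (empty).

Answer: S51OVTB

Derivation:
After 1 (read(4)): returned 'VPA6', offset=4
After 2 (read(7)): returned 'S51OVTB', offset=11
After 3 (seek(+3, CUR)): offset=14
After 4 (tell()): offset=14
After 5 (read(1)): returned 'O', offset=15
After 6 (read(3)): returned 'WZ', offset=17
After 7 (tell()): offset=17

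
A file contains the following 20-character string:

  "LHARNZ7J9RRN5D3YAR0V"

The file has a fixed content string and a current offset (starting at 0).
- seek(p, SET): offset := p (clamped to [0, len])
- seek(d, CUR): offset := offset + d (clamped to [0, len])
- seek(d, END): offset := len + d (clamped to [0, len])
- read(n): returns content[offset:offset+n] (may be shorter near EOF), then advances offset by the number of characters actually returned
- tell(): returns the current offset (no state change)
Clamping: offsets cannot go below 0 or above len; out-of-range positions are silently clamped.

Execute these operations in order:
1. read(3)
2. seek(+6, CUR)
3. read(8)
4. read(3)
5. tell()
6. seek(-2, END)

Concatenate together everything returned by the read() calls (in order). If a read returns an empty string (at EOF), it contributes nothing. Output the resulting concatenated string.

Answer: LHARRN5D3YAR0V

Derivation:
After 1 (read(3)): returned 'LHA', offset=3
After 2 (seek(+6, CUR)): offset=9
After 3 (read(8)): returned 'RRN5D3YA', offset=17
After 4 (read(3)): returned 'R0V', offset=20
After 5 (tell()): offset=20
After 6 (seek(-2, END)): offset=18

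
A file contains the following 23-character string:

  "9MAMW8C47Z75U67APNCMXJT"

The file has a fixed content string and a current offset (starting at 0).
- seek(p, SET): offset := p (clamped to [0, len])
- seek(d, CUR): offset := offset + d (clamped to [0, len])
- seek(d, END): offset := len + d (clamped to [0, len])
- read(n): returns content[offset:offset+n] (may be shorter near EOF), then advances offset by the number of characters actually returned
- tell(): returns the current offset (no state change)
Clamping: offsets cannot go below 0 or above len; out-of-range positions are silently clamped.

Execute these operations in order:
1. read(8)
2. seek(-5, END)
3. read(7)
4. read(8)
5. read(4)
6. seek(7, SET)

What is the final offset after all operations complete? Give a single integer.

Answer: 7

Derivation:
After 1 (read(8)): returned '9MAMW8C4', offset=8
After 2 (seek(-5, END)): offset=18
After 3 (read(7)): returned 'CMXJT', offset=23
After 4 (read(8)): returned '', offset=23
After 5 (read(4)): returned '', offset=23
After 6 (seek(7, SET)): offset=7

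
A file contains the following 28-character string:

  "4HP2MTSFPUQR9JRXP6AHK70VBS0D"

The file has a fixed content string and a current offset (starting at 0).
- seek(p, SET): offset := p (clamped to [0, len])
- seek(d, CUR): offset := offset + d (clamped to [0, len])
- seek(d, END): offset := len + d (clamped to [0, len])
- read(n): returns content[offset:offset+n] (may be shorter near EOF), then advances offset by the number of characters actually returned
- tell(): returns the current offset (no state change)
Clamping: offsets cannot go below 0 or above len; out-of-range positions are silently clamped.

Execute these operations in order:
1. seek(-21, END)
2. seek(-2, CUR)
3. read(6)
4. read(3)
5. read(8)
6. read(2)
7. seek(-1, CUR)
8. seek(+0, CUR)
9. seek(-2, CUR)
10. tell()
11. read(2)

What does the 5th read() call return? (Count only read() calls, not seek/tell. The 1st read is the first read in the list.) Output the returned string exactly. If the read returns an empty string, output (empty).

Answer: 70

Derivation:
After 1 (seek(-21, END)): offset=7
After 2 (seek(-2, CUR)): offset=5
After 3 (read(6)): returned 'TSFPUQ', offset=11
After 4 (read(3)): returned 'R9J', offset=14
After 5 (read(8)): returned 'RXP6AHK7', offset=22
After 6 (read(2)): returned '0V', offset=24
After 7 (seek(-1, CUR)): offset=23
After 8 (seek(+0, CUR)): offset=23
After 9 (seek(-2, CUR)): offset=21
After 10 (tell()): offset=21
After 11 (read(2)): returned '70', offset=23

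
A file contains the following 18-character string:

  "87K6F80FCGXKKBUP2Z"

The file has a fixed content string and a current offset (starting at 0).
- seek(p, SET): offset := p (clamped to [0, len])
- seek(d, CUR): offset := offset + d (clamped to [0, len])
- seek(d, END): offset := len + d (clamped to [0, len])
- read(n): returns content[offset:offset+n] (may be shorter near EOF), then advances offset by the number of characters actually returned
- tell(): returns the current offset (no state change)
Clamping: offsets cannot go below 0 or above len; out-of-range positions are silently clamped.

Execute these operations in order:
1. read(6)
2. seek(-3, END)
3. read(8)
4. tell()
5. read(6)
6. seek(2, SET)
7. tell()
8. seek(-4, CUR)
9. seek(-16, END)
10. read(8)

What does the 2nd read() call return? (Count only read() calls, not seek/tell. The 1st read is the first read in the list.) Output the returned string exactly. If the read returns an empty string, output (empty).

After 1 (read(6)): returned '87K6F8', offset=6
After 2 (seek(-3, END)): offset=15
After 3 (read(8)): returned 'P2Z', offset=18
After 4 (tell()): offset=18
After 5 (read(6)): returned '', offset=18
After 6 (seek(2, SET)): offset=2
After 7 (tell()): offset=2
After 8 (seek(-4, CUR)): offset=0
After 9 (seek(-16, END)): offset=2
After 10 (read(8)): returned 'K6F80FCG', offset=10

Answer: P2Z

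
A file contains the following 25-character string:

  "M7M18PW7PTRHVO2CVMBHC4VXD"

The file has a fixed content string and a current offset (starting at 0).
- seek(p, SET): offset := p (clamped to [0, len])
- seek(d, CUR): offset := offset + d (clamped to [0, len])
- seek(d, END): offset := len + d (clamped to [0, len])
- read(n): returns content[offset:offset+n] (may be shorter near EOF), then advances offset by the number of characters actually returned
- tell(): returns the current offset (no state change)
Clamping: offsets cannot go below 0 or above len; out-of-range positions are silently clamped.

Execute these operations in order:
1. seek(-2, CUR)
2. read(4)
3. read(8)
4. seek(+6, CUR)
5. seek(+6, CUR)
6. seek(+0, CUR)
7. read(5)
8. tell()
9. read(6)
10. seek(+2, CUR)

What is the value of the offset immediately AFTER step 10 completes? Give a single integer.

Answer: 25

Derivation:
After 1 (seek(-2, CUR)): offset=0
After 2 (read(4)): returned 'M7M1', offset=4
After 3 (read(8)): returned '8PW7PTRH', offset=12
After 4 (seek(+6, CUR)): offset=18
After 5 (seek(+6, CUR)): offset=24
After 6 (seek(+0, CUR)): offset=24
After 7 (read(5)): returned 'D', offset=25
After 8 (tell()): offset=25
After 9 (read(6)): returned '', offset=25
After 10 (seek(+2, CUR)): offset=25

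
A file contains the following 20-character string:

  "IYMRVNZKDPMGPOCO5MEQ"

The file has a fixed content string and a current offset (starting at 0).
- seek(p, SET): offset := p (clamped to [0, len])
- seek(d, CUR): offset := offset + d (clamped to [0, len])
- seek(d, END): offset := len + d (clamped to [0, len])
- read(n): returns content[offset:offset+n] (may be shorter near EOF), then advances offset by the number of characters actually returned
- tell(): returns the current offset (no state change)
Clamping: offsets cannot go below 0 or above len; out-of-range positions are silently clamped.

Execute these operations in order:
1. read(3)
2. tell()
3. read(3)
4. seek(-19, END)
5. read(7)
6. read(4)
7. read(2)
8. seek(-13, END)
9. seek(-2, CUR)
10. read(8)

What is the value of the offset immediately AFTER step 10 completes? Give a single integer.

After 1 (read(3)): returned 'IYM', offset=3
After 2 (tell()): offset=3
After 3 (read(3)): returned 'RVN', offset=6
After 4 (seek(-19, END)): offset=1
After 5 (read(7)): returned 'YMRVNZK', offset=8
After 6 (read(4)): returned 'DPMG', offset=12
After 7 (read(2)): returned 'PO', offset=14
After 8 (seek(-13, END)): offset=7
After 9 (seek(-2, CUR)): offset=5
After 10 (read(8)): returned 'NZKDPMGP', offset=13

Answer: 13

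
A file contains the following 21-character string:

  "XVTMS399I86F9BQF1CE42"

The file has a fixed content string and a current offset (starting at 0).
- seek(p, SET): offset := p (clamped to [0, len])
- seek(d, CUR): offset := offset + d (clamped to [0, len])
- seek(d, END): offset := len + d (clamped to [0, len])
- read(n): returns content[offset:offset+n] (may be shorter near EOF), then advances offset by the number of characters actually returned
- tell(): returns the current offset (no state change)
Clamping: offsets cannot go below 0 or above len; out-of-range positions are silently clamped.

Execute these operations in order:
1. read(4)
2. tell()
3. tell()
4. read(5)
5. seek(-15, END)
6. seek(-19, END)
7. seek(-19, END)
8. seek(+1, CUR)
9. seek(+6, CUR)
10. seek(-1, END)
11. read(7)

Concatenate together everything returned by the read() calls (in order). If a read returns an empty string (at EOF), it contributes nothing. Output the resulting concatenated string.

After 1 (read(4)): returned 'XVTM', offset=4
After 2 (tell()): offset=4
After 3 (tell()): offset=4
After 4 (read(5)): returned 'S399I', offset=9
After 5 (seek(-15, END)): offset=6
After 6 (seek(-19, END)): offset=2
After 7 (seek(-19, END)): offset=2
After 8 (seek(+1, CUR)): offset=3
After 9 (seek(+6, CUR)): offset=9
After 10 (seek(-1, END)): offset=20
After 11 (read(7)): returned '2', offset=21

Answer: XVTMS399I2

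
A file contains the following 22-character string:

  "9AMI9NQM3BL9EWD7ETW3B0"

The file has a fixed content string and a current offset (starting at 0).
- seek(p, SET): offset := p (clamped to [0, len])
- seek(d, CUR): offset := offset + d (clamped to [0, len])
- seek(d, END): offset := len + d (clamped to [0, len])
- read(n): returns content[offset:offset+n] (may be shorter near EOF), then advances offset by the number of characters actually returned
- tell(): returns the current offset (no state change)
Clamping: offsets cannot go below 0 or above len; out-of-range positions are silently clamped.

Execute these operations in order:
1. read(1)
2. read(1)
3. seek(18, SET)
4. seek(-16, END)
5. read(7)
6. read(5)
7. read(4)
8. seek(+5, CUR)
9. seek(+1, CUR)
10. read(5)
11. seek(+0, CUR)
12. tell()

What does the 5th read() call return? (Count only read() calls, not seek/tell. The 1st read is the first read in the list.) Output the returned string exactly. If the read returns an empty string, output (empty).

Answer: W3B0

Derivation:
After 1 (read(1)): returned '9', offset=1
After 2 (read(1)): returned 'A', offset=2
After 3 (seek(18, SET)): offset=18
After 4 (seek(-16, END)): offset=6
After 5 (read(7)): returned 'QM3BL9E', offset=13
After 6 (read(5)): returned 'WD7ET', offset=18
After 7 (read(4)): returned 'W3B0', offset=22
After 8 (seek(+5, CUR)): offset=22
After 9 (seek(+1, CUR)): offset=22
After 10 (read(5)): returned '', offset=22
After 11 (seek(+0, CUR)): offset=22
After 12 (tell()): offset=22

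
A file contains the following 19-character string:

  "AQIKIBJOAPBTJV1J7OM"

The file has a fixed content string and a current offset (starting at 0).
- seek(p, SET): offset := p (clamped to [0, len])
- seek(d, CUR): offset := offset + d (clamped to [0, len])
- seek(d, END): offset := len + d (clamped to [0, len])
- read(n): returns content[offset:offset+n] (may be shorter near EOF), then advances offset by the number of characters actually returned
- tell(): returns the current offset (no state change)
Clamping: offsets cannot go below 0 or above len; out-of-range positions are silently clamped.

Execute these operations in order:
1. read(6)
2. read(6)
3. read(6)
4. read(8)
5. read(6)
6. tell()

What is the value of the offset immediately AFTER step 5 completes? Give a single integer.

After 1 (read(6)): returned 'AQIKIB', offset=6
After 2 (read(6)): returned 'JOAPBT', offset=12
After 3 (read(6)): returned 'JV1J7O', offset=18
After 4 (read(8)): returned 'M', offset=19
After 5 (read(6)): returned '', offset=19

Answer: 19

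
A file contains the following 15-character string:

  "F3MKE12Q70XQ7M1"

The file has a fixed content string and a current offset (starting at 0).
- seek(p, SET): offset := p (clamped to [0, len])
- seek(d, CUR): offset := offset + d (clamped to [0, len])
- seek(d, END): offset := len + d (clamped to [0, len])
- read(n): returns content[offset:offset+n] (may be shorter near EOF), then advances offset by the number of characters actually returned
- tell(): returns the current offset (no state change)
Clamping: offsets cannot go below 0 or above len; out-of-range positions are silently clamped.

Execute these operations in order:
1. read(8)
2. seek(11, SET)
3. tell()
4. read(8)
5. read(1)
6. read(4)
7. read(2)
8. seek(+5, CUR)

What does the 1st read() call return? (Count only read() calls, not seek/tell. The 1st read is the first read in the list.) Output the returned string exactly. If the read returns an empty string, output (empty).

After 1 (read(8)): returned 'F3MKE12Q', offset=8
After 2 (seek(11, SET)): offset=11
After 3 (tell()): offset=11
After 4 (read(8)): returned 'Q7M1', offset=15
After 5 (read(1)): returned '', offset=15
After 6 (read(4)): returned '', offset=15
After 7 (read(2)): returned '', offset=15
After 8 (seek(+5, CUR)): offset=15

Answer: F3MKE12Q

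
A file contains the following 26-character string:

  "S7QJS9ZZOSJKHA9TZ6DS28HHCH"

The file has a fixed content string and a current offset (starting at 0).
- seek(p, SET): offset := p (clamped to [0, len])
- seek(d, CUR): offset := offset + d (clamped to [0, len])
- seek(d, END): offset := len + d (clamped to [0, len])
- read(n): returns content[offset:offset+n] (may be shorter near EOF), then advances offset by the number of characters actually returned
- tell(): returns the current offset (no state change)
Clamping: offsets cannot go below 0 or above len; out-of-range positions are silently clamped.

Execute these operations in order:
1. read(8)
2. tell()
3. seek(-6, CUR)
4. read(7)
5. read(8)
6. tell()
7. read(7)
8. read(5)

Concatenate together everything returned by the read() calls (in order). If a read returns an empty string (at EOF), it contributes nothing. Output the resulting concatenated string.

Answer: S7QJS9ZZQJS9ZZOSJKHA9TZ6DS28HHCH

Derivation:
After 1 (read(8)): returned 'S7QJS9ZZ', offset=8
After 2 (tell()): offset=8
After 3 (seek(-6, CUR)): offset=2
After 4 (read(7)): returned 'QJS9ZZO', offset=9
After 5 (read(8)): returned 'SJKHA9TZ', offset=17
After 6 (tell()): offset=17
After 7 (read(7)): returned '6DS28HH', offset=24
After 8 (read(5)): returned 'CH', offset=26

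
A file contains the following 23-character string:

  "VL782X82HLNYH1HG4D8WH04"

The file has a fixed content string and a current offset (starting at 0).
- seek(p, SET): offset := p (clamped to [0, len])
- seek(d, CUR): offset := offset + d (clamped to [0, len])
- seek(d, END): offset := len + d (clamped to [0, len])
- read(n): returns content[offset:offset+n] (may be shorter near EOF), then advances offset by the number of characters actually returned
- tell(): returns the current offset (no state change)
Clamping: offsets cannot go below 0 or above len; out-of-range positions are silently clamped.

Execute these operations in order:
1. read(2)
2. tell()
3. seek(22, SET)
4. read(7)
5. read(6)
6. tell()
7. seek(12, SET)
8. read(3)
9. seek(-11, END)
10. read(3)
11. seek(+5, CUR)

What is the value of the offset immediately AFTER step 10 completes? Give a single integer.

Answer: 15

Derivation:
After 1 (read(2)): returned 'VL', offset=2
After 2 (tell()): offset=2
After 3 (seek(22, SET)): offset=22
After 4 (read(7)): returned '4', offset=23
After 5 (read(6)): returned '', offset=23
After 6 (tell()): offset=23
After 7 (seek(12, SET)): offset=12
After 8 (read(3)): returned 'H1H', offset=15
After 9 (seek(-11, END)): offset=12
After 10 (read(3)): returned 'H1H', offset=15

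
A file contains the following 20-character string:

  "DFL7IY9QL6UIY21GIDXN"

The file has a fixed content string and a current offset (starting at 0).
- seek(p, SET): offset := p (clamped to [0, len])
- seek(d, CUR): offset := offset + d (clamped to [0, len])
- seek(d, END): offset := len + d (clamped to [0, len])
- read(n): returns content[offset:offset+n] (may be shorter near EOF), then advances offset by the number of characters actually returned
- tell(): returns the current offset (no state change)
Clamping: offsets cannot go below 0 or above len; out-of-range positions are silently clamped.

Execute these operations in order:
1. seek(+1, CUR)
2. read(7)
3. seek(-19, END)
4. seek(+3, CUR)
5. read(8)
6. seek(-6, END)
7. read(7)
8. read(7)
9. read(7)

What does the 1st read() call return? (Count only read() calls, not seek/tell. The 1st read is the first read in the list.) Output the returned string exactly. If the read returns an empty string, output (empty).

After 1 (seek(+1, CUR)): offset=1
After 2 (read(7)): returned 'FL7IY9Q', offset=8
After 3 (seek(-19, END)): offset=1
After 4 (seek(+3, CUR)): offset=4
After 5 (read(8)): returned 'IY9QL6UI', offset=12
After 6 (seek(-6, END)): offset=14
After 7 (read(7)): returned '1GIDXN', offset=20
After 8 (read(7)): returned '', offset=20
After 9 (read(7)): returned '', offset=20

Answer: FL7IY9Q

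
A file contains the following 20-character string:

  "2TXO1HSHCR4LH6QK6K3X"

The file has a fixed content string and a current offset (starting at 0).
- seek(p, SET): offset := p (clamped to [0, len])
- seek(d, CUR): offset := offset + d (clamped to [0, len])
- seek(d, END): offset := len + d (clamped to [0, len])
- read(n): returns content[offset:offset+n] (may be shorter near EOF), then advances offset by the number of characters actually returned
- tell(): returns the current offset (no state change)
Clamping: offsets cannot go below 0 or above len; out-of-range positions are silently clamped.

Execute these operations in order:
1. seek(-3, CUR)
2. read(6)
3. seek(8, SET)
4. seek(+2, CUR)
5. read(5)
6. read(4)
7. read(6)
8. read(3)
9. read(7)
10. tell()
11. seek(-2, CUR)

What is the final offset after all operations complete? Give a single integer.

Answer: 18

Derivation:
After 1 (seek(-3, CUR)): offset=0
After 2 (read(6)): returned '2TXO1H', offset=6
After 3 (seek(8, SET)): offset=8
After 4 (seek(+2, CUR)): offset=10
After 5 (read(5)): returned '4LH6Q', offset=15
After 6 (read(4)): returned 'K6K3', offset=19
After 7 (read(6)): returned 'X', offset=20
After 8 (read(3)): returned '', offset=20
After 9 (read(7)): returned '', offset=20
After 10 (tell()): offset=20
After 11 (seek(-2, CUR)): offset=18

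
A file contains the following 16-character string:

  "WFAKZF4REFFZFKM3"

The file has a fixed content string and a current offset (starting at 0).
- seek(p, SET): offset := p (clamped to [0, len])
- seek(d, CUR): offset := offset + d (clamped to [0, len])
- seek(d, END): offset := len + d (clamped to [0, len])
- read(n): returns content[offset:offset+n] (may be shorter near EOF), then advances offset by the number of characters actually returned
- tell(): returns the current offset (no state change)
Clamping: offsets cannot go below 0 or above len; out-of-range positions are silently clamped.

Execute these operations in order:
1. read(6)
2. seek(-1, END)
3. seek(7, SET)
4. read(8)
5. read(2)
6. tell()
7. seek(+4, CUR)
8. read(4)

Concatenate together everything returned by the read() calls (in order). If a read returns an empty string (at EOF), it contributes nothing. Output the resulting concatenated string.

After 1 (read(6)): returned 'WFAKZF', offset=6
After 2 (seek(-1, END)): offset=15
After 3 (seek(7, SET)): offset=7
After 4 (read(8)): returned 'REFFZFKM', offset=15
After 5 (read(2)): returned '3', offset=16
After 6 (tell()): offset=16
After 7 (seek(+4, CUR)): offset=16
After 8 (read(4)): returned '', offset=16

Answer: WFAKZFREFFZFKM3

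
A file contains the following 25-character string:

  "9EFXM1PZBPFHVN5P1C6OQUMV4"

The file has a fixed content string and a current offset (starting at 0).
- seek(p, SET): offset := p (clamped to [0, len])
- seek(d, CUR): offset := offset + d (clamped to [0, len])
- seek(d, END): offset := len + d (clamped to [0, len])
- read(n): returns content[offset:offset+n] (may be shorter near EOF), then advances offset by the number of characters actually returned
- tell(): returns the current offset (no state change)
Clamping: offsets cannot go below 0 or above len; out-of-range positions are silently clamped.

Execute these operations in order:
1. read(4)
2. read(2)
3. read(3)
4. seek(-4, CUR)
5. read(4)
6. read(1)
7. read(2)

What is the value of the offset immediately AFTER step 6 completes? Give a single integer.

Answer: 10

Derivation:
After 1 (read(4)): returned '9EFX', offset=4
After 2 (read(2)): returned 'M1', offset=6
After 3 (read(3)): returned 'PZB', offset=9
After 4 (seek(-4, CUR)): offset=5
After 5 (read(4)): returned '1PZB', offset=9
After 6 (read(1)): returned 'P', offset=10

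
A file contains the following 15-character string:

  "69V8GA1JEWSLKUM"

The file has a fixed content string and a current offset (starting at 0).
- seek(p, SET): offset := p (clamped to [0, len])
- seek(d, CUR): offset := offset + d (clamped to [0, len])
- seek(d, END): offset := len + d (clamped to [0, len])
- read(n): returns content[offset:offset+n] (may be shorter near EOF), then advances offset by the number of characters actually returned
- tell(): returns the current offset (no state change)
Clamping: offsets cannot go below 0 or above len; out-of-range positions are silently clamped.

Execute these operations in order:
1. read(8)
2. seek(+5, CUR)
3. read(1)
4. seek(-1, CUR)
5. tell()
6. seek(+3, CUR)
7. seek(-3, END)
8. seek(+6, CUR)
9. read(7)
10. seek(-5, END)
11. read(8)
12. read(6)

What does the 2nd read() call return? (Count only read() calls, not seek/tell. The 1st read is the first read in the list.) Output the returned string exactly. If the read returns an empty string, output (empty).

Answer: U

Derivation:
After 1 (read(8)): returned '69V8GA1J', offset=8
After 2 (seek(+5, CUR)): offset=13
After 3 (read(1)): returned 'U', offset=14
After 4 (seek(-1, CUR)): offset=13
After 5 (tell()): offset=13
After 6 (seek(+3, CUR)): offset=15
After 7 (seek(-3, END)): offset=12
After 8 (seek(+6, CUR)): offset=15
After 9 (read(7)): returned '', offset=15
After 10 (seek(-5, END)): offset=10
After 11 (read(8)): returned 'SLKUM', offset=15
After 12 (read(6)): returned '', offset=15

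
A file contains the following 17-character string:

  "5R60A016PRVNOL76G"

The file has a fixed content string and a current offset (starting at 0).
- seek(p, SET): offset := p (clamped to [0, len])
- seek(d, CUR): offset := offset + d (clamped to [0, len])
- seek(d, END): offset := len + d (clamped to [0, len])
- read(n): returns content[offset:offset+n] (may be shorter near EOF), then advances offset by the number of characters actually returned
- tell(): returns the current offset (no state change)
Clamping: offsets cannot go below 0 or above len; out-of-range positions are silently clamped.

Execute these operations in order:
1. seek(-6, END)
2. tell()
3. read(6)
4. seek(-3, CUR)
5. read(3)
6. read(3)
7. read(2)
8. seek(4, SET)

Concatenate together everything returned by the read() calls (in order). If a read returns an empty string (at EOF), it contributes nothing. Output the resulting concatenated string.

After 1 (seek(-6, END)): offset=11
After 2 (tell()): offset=11
After 3 (read(6)): returned 'NOL76G', offset=17
After 4 (seek(-3, CUR)): offset=14
After 5 (read(3)): returned '76G', offset=17
After 6 (read(3)): returned '', offset=17
After 7 (read(2)): returned '', offset=17
After 8 (seek(4, SET)): offset=4

Answer: NOL76G76G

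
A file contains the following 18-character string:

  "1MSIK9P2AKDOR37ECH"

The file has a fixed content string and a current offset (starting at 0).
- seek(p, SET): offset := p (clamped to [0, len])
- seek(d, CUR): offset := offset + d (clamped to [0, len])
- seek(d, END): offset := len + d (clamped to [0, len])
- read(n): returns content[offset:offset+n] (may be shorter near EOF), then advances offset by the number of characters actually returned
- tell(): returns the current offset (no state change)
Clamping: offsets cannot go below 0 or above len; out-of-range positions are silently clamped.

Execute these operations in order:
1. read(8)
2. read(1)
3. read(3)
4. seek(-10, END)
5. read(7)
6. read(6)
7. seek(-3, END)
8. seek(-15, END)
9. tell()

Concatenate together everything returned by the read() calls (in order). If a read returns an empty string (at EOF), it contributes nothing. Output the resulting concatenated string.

After 1 (read(8)): returned '1MSIK9P2', offset=8
After 2 (read(1)): returned 'A', offset=9
After 3 (read(3)): returned 'KDO', offset=12
After 4 (seek(-10, END)): offset=8
After 5 (read(7)): returned 'AKDOR37', offset=15
After 6 (read(6)): returned 'ECH', offset=18
After 7 (seek(-3, END)): offset=15
After 8 (seek(-15, END)): offset=3
After 9 (tell()): offset=3

Answer: 1MSIK9P2AKDOAKDOR37ECH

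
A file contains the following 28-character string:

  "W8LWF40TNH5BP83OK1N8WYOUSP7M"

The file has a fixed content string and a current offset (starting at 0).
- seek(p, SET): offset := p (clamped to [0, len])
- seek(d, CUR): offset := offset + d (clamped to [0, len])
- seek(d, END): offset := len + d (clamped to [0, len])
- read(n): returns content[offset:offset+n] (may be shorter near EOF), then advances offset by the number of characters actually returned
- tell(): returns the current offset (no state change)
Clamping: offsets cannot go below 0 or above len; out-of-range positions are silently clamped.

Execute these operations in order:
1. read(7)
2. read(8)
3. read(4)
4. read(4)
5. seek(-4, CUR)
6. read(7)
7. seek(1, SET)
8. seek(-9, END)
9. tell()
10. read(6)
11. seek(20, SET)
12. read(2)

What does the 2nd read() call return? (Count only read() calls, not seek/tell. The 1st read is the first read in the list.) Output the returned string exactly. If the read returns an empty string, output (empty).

Answer: TNH5BP83

Derivation:
After 1 (read(7)): returned 'W8LWF40', offset=7
After 2 (read(8)): returned 'TNH5BP83', offset=15
After 3 (read(4)): returned 'OK1N', offset=19
After 4 (read(4)): returned '8WYO', offset=23
After 5 (seek(-4, CUR)): offset=19
After 6 (read(7)): returned '8WYOUSP', offset=26
After 7 (seek(1, SET)): offset=1
After 8 (seek(-9, END)): offset=19
After 9 (tell()): offset=19
After 10 (read(6)): returned '8WYOUS', offset=25
After 11 (seek(20, SET)): offset=20
After 12 (read(2)): returned 'WY', offset=22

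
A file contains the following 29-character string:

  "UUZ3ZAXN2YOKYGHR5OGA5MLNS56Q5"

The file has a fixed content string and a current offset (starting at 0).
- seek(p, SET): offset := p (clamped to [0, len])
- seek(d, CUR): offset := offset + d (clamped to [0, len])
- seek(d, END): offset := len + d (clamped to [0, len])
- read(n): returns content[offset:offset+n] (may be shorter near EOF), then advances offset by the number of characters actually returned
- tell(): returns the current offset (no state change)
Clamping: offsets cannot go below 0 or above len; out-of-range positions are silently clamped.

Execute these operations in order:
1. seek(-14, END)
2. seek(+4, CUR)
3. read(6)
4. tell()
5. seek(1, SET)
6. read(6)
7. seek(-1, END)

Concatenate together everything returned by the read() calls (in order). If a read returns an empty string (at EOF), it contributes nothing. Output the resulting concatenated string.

Answer: A5MLNSUZ3ZAX

Derivation:
After 1 (seek(-14, END)): offset=15
After 2 (seek(+4, CUR)): offset=19
After 3 (read(6)): returned 'A5MLNS', offset=25
After 4 (tell()): offset=25
After 5 (seek(1, SET)): offset=1
After 6 (read(6)): returned 'UZ3ZAX', offset=7
After 7 (seek(-1, END)): offset=28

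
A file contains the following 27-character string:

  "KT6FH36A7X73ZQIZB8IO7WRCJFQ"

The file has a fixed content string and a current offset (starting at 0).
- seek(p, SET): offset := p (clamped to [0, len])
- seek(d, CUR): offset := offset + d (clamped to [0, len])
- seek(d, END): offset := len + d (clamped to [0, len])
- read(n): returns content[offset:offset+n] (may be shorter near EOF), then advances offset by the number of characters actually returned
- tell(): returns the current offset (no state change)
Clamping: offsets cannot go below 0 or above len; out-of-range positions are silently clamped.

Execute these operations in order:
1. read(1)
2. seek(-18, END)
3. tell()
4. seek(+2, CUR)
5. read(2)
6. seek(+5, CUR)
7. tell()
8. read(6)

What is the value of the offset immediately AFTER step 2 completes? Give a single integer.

After 1 (read(1)): returned 'K', offset=1
After 2 (seek(-18, END)): offset=9

Answer: 9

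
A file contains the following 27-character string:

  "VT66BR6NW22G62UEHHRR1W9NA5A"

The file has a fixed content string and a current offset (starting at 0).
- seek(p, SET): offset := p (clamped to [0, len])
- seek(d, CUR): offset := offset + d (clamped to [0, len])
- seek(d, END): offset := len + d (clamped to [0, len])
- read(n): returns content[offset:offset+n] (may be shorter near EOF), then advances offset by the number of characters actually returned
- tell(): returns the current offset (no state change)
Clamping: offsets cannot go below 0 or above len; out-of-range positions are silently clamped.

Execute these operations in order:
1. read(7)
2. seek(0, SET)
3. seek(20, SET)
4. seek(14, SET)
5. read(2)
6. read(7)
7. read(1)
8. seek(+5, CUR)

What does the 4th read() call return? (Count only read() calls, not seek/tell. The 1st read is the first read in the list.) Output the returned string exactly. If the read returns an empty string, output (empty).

Answer: N

Derivation:
After 1 (read(7)): returned 'VT66BR6', offset=7
After 2 (seek(0, SET)): offset=0
After 3 (seek(20, SET)): offset=20
After 4 (seek(14, SET)): offset=14
After 5 (read(2)): returned 'UE', offset=16
After 6 (read(7)): returned 'HHRR1W9', offset=23
After 7 (read(1)): returned 'N', offset=24
After 8 (seek(+5, CUR)): offset=27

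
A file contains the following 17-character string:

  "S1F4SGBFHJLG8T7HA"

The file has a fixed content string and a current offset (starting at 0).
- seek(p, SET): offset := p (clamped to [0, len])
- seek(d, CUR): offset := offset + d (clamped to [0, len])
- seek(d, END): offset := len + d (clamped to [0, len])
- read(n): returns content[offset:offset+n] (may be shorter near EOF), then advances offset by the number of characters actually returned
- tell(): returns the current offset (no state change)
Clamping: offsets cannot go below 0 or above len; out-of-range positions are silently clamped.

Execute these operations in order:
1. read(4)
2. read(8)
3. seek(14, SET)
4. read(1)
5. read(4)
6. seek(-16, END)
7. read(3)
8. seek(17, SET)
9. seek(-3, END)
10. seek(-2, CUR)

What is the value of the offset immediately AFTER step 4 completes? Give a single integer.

After 1 (read(4)): returned 'S1F4', offset=4
After 2 (read(8)): returned 'SGBFHJLG', offset=12
After 3 (seek(14, SET)): offset=14
After 4 (read(1)): returned '7', offset=15

Answer: 15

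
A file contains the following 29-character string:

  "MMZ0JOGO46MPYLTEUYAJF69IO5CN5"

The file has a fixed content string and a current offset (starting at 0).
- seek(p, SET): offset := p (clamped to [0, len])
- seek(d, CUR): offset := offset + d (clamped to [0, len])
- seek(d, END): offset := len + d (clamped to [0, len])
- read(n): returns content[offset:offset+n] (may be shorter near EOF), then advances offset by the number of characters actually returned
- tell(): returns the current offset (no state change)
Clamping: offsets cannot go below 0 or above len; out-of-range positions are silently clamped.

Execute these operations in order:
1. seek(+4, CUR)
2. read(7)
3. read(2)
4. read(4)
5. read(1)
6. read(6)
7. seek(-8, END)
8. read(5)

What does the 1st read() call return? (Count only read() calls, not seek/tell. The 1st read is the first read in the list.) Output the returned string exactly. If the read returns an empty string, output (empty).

Answer: JOGO46M

Derivation:
After 1 (seek(+4, CUR)): offset=4
After 2 (read(7)): returned 'JOGO46M', offset=11
After 3 (read(2)): returned 'PY', offset=13
After 4 (read(4)): returned 'LTEU', offset=17
After 5 (read(1)): returned 'Y', offset=18
After 6 (read(6)): returned 'AJF69I', offset=24
After 7 (seek(-8, END)): offset=21
After 8 (read(5)): returned '69IO5', offset=26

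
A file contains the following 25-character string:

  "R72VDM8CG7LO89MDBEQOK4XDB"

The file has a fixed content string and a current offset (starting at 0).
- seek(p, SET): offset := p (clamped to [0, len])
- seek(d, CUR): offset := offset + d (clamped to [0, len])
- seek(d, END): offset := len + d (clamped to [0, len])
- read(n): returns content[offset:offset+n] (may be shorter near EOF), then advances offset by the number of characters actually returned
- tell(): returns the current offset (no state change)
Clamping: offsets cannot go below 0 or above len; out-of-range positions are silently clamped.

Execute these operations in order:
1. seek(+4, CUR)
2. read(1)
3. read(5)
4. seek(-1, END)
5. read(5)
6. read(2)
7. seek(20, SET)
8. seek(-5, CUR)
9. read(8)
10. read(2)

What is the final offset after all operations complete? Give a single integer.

After 1 (seek(+4, CUR)): offset=4
After 2 (read(1)): returned 'D', offset=5
After 3 (read(5)): returned 'M8CG7', offset=10
After 4 (seek(-1, END)): offset=24
After 5 (read(5)): returned 'B', offset=25
After 6 (read(2)): returned '', offset=25
After 7 (seek(20, SET)): offset=20
After 8 (seek(-5, CUR)): offset=15
After 9 (read(8)): returned 'DBEQOK4X', offset=23
After 10 (read(2)): returned 'DB', offset=25

Answer: 25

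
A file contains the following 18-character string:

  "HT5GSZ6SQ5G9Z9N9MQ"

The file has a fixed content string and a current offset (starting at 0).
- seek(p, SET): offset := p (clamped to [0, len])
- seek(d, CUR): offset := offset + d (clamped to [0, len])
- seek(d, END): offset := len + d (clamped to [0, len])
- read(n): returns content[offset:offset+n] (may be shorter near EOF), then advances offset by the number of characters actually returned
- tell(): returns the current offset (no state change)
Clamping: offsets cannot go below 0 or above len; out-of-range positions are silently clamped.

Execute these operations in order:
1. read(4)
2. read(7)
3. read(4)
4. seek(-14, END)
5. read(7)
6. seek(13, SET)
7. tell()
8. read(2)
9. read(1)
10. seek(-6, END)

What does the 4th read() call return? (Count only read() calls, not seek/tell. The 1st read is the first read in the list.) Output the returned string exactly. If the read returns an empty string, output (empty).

After 1 (read(4)): returned 'HT5G', offset=4
After 2 (read(7)): returned 'SZ6SQ5G', offset=11
After 3 (read(4)): returned '9Z9N', offset=15
After 4 (seek(-14, END)): offset=4
After 5 (read(7)): returned 'SZ6SQ5G', offset=11
After 6 (seek(13, SET)): offset=13
After 7 (tell()): offset=13
After 8 (read(2)): returned '9N', offset=15
After 9 (read(1)): returned '9', offset=16
After 10 (seek(-6, END)): offset=12

Answer: SZ6SQ5G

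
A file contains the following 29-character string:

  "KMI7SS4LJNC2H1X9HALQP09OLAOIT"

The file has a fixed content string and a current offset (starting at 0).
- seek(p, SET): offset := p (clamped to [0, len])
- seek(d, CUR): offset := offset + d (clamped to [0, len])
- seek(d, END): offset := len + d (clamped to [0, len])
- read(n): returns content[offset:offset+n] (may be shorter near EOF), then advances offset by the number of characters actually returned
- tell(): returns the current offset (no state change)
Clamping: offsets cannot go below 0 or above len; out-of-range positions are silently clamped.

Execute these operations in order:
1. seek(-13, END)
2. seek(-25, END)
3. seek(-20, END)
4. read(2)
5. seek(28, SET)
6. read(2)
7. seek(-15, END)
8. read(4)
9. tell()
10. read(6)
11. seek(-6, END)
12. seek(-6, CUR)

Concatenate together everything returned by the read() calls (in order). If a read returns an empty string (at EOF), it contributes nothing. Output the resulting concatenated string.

After 1 (seek(-13, END)): offset=16
After 2 (seek(-25, END)): offset=4
After 3 (seek(-20, END)): offset=9
After 4 (read(2)): returned 'NC', offset=11
After 5 (seek(28, SET)): offset=28
After 6 (read(2)): returned 'T', offset=29
After 7 (seek(-15, END)): offset=14
After 8 (read(4)): returned 'X9HA', offset=18
After 9 (tell()): offset=18
After 10 (read(6)): returned 'LQP09O', offset=24
After 11 (seek(-6, END)): offset=23
After 12 (seek(-6, CUR)): offset=17

Answer: NCTX9HALQP09O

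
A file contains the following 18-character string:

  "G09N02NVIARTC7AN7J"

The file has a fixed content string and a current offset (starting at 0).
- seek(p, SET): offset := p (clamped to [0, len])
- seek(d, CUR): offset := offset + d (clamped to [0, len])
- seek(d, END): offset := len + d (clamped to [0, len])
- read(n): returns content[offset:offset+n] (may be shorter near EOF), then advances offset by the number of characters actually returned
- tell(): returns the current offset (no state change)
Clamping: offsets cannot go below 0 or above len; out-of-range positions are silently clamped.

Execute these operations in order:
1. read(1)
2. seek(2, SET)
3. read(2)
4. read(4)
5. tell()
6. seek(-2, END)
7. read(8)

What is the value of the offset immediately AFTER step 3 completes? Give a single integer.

Answer: 4

Derivation:
After 1 (read(1)): returned 'G', offset=1
After 2 (seek(2, SET)): offset=2
After 3 (read(2)): returned '9N', offset=4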